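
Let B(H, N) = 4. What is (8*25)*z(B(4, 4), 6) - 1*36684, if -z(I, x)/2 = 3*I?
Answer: -41484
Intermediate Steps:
z(I, x) = -6*I
(8*25)*z(B(4, 4), 6) - 1*36684 = (8*25)*(-6*4) - 1*36684 = 200*(-24) - 36684 = -4800 - 36684 = -41484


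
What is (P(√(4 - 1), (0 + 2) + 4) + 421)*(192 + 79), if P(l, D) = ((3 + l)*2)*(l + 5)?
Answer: 123847 + 4336*√3 ≈ 1.3136e+5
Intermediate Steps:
P(l, D) = (5 + l)*(6 + 2*l) (P(l, D) = (6 + 2*l)*(5 + l) = (5 + l)*(6 + 2*l))
(P(√(4 - 1), (0 + 2) + 4) + 421)*(192 + 79) = ((30 + 2*(√(4 - 1))² + 16*√(4 - 1)) + 421)*(192 + 79) = ((30 + 2*(√3)² + 16*√3) + 421)*271 = ((30 + 2*3 + 16*√3) + 421)*271 = ((30 + 6 + 16*√3) + 421)*271 = ((36 + 16*√3) + 421)*271 = (457 + 16*√3)*271 = 123847 + 4336*√3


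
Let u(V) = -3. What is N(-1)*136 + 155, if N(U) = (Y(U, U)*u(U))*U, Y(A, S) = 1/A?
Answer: -253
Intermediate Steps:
N(U) = -3 (N(U) = (-3/U)*U = -3)
N(-1)*136 + 155 = -3*136 + 155 = -408 + 155 = -253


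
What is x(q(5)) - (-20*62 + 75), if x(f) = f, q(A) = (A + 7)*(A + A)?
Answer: 1285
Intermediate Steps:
q(A) = 2*A*(7 + A) (q(A) = (7 + A)*(2*A) = 2*A*(7 + A))
x(q(5)) - (-20*62 + 75) = 2*5*(7 + 5) - (-20*62 + 75) = 2*5*12 - (-1240 + 75) = 120 - 1*(-1165) = 120 + 1165 = 1285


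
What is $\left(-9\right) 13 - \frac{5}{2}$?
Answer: $- \frac{239}{2} \approx -119.5$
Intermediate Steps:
$\left(-9\right) 13 - \frac{5}{2} = -117 - \frac{5}{2} = - \frac{239}{2}$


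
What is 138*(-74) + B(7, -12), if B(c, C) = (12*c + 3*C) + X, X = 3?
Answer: -10161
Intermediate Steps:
B(c, C) = 3 + 3*C + 12*c (B(c, C) = (12*c + 3*C) + 3 = (3*C + 12*c) + 3 = 3 + 3*C + 12*c)
138*(-74) + B(7, -12) = 138*(-74) + (3 + 3*(-12) + 12*7) = -10212 + (3 - 36 + 84) = -10212 + 51 = -10161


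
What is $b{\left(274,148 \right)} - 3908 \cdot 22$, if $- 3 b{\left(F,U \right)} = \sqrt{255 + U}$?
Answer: $-85976 - \frac{\sqrt{403}}{3} \approx -85983.0$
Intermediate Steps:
$b{\left(F,U \right)} = - \frac{\sqrt{255 + U}}{3}$
$b{\left(274,148 \right)} - 3908 \cdot 22 = - \frac{\sqrt{255 + 148}}{3} - 3908 \cdot 22 = - \frac{\sqrt{403}}{3} - 85976 = -85976 - \frac{\sqrt{403}}{3}$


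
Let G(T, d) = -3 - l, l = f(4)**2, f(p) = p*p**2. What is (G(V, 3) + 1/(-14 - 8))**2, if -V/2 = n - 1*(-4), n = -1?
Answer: 8132252041/484 ≈ 1.6802e+7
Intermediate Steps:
V = -6 (V = -2*(-1 - 1*(-4)) = -2*(-1 + 4) = -2*3 = -6)
f(p) = p**3
l = 4096 (l = (4**3)**2 = 64**2 = 4096)
G(T, d) = -4099 (G(T, d) = -3 - 1*4096 = -3 - 4096 = -4099)
(G(V, 3) + 1/(-14 - 8))**2 = (-4099 + 1/(-14 - 8))**2 = (-4099 + 1/(-22))**2 = (-4099 - 1/22)**2 = (-90179/22)**2 = 8132252041/484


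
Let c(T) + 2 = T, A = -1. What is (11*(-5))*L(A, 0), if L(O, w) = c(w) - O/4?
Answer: 385/4 ≈ 96.250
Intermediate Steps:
c(T) = -2 + T
L(O, w) = -2 + w - O/4 (L(O, w) = (-2 + w) - O/4 = -2 + w - O/4)
(11*(-5))*L(A, 0) = (11*(-5))*(-2 + 0 - 1/4*(-1)) = -55*(-2 + 0 + 1/4) = -55*(-7/4) = 385/4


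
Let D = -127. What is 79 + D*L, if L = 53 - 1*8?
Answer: -5636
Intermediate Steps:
L = 45 (L = 53 - 8 = 45)
79 + D*L = 79 - 127*45 = 79 - 5715 = -5636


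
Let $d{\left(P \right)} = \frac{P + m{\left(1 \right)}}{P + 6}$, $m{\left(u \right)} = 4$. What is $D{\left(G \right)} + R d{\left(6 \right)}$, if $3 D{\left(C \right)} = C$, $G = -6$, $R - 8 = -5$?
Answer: $\frac{1}{2} \approx 0.5$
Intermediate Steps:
$R = 3$ ($R = 8 - 5 = 3$)
$D{\left(C \right)} = \frac{C}{3}$
$d{\left(P \right)} = \frac{4 + P}{6 + P}$ ($d{\left(P \right)} = \frac{P + 4}{P + 6} = \frac{4 + P}{6 + P}$)
$D{\left(G \right)} + R d{\left(6 \right)} = \frac{1}{3} \left(-6\right) + 3 \frac{4 + 6}{6 + 6} = -2 + 3 \cdot \frac{1}{12} \cdot 10 = -2 + 3 \cdot \frac{5}{6} = -2 + \frac{5}{2} = \frac{1}{2}$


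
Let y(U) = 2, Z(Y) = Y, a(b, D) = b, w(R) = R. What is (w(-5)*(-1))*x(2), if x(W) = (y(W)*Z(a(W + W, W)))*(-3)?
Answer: -120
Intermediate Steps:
x(W) = -12*W (x(W) = (2*(W + W))*(-3) = (2*(2*W))*(-3) = (4*W)*(-3) = -12*W)
(w(-5)*(-1))*x(2) = (-5*(-1))*(-12*2) = 5*(-24) = -120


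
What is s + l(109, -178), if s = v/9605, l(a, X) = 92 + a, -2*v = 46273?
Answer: 3814937/19210 ≈ 198.59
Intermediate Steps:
v = -46273/2 (v = -1/2*46273 = -46273/2 ≈ -23137.)
s = -46273/19210 (s = -46273/2/9605 = -46273/2*1/9605 = -46273/19210 ≈ -2.4088)
s + l(109, -178) = -46273/19210 + (92 + 109) = -46273/19210 + 201 = 3814937/19210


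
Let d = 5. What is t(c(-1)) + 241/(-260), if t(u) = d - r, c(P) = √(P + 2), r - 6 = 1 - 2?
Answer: -241/260 ≈ -0.92692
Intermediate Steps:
r = 5 (r = 6 + (1 - 2) = 6 - 1 = 5)
c(P) = √(2 + P)
t(u) = 0 (t(u) = 5 - 1*5 = 5 - 5 = 0)
t(c(-1)) + 241/(-260) = 0 + 241/(-260) = 0 - 1/260*241 = 0 - 241/260 = -241/260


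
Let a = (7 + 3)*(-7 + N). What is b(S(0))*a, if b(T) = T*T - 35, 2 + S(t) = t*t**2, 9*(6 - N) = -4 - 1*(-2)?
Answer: 2170/9 ≈ 241.11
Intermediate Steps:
N = 56/9 (N = 6 - (-4 - 1*(-2))/9 = 6 - (-4 + 2)/9 = 6 - 1/9*(-2) = 6 + 2/9 = 56/9 ≈ 6.2222)
S(t) = -2 + t**3 (S(t) = -2 + t*t**2 = -2 + t**3)
a = -70/9 (a = (7 + 3)*(-7 + 56/9) = 10*(-7/9) = -70/9 ≈ -7.7778)
b(T) = -35 + T**2 (b(T) = T**2 - 35 = -35 + T**2)
b(S(0))*a = (-35 + (-2 + 0**3)**2)*(-70/9) = (-35 + (-2 + 0)**2)*(-70/9) = (-35 + (-2)**2)*(-70/9) = (-35 + 4)*(-70/9) = -31*(-70/9) = 2170/9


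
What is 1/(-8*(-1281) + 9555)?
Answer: 1/19803 ≈ 5.0497e-5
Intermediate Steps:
1/(-8*(-1281) + 9555) = 1/(10248 + 9555) = 1/19803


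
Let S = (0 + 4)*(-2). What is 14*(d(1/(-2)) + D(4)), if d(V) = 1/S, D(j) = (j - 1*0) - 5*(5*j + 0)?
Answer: -5383/4 ≈ -1345.8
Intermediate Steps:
S = -8 (S = 4*(-2) = -8)
D(j) = -24*j (D(j) = (j + 0) - 25*j = j - 25*j = -24*j)
d(V) = -⅛ (d(V) = 1/(-8) = -⅛)
14*(d(1/(-2)) + D(4)) = 14*(-⅛ - 24*4) = 14*(-⅛ - 96) = 14*(-769/8) = -5383/4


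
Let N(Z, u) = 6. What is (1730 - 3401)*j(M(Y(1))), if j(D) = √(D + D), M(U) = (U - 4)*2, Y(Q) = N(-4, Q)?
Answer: -3342*√2 ≈ -4726.3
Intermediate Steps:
Y(Q) = 6
M(U) = -8 + 2*U (M(U) = (-4 + U)*2 = -8 + 2*U)
j(D) = √2*√D (j(D) = √(2*D) = √2*√D)
(1730 - 3401)*j(M(Y(1))) = (1730 - 3401)*(√2*√(-8 + 2*6)) = -1671*√2*√(-8 + 12) = -1671*√2*√4 = -1671*√2*2 = -3342*√2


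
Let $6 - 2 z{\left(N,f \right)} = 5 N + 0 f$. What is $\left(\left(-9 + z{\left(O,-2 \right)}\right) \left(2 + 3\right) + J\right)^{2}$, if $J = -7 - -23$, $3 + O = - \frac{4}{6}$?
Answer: $\frac{36481}{36} \approx 1013.4$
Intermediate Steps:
$O = - \frac{11}{3}$ ($O = -3 - \frac{4}{6} = -3 - \frac{2}{3} = - \frac{11}{3} \approx -3.6667$)
$z{\left(N,f \right)} = 3 - \frac{5 N}{2}$ ($z{\left(N,f \right)} = 3 - \frac{5 N + 0 f}{2} = 3 - \frac{5 N + 0}{2} = 3 - \frac{5 N}{2}$)
$J = 16$ ($J = -7 + 23 = 16$)
$\left(\left(-9 + z{\left(O,-2 \right)}\right) \left(2 + 3\right) + J\right)^{2} = \left(\left(-9 + \left(3 - - \frac{55}{6}\right)\right) \left(2 + 3\right) + 16\right)^{2} = \left(\left(-9 + \left(3 + \frac{55}{6}\right)\right) 5 + 16\right)^{2} = \left(\left(-9 + \frac{73}{6}\right) 5 + 16\right)^{2} = \left(\frac{19}{6} \cdot 5 + 16\right)^{2} = \left(\frac{95}{6} + 16\right)^{2} = \left(\frac{191}{6}\right)^{2} = \frac{36481}{36}$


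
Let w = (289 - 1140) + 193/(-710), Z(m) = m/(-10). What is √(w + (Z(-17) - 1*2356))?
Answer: 3*I*√44886910/355 ≈ 56.618*I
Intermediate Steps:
Z(m) = -m/10 (Z(m) = m*(-⅒) = -m/10)
w = -604403/710 (w = -851 + 193*(-1/710) = -851 - 193/710 = -604403/710 ≈ -851.27)
√(w + (Z(-17) - 1*2356)) = √(-604403/710 + (-⅒*(-17) - 1*2356)) = √(-604403/710 + (17/10 - 2356)) = √(-604403/710 - 23543/10) = √(-1137978/355) = 3*I*√44886910/355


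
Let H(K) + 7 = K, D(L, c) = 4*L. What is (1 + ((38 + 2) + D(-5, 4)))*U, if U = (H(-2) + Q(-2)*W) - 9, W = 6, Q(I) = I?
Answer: -630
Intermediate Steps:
H(K) = -7 + K
U = -30 (U = ((-7 - 2) - 2*6) - 9 = (-9 - 12) - 9 = -21 - 9 = -30)
(1 + ((38 + 2) + D(-5, 4)))*U = (1 + ((38 + 2) + 4*(-5)))*(-30) = (1 + (40 - 20))*(-30) = (1 + 20)*(-30) = 21*(-30) = -630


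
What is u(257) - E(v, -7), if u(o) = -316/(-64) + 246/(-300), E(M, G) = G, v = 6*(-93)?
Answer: 4447/400 ≈ 11.117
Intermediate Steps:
v = -558
u(o) = 1647/400 (u(o) = -316*(-1/64) + 246*(-1/300) = 79/16 - 41/50 = 1647/400)
u(257) - E(v, -7) = 1647/400 - 1*(-7) = 1647/400 + 7 = 4447/400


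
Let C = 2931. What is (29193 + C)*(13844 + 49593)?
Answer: 2037850188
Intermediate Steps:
(29193 + C)*(13844 + 49593) = (29193 + 2931)*(13844 + 49593) = 32124*63437 = 2037850188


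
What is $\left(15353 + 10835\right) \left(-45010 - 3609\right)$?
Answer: $-1273234372$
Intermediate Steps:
$\left(15353 + 10835\right) \left(-45010 - 3609\right) = 26188 \left(-48619\right) = -1273234372$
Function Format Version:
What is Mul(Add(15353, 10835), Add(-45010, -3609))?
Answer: -1273234372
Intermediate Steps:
Mul(Add(15353, 10835), Add(-45010, -3609)) = Mul(26188, -48619) = -1273234372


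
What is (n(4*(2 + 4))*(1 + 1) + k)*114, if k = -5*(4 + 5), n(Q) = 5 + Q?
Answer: 1482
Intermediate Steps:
k = -45 (k = -5*9 = -45)
(n(4*(2 + 4))*(1 + 1) + k)*114 = ((5 + 4*(2 + 4))*(1 + 1) - 45)*114 = ((5 + 4*6)*2 - 45)*114 = ((5 + 24)*2 - 45)*114 = (29*2 - 45)*114 = (58 - 45)*114 = 13*114 = 1482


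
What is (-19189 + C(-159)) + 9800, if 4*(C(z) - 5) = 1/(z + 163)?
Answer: -150143/16 ≈ -9383.9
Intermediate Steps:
C(z) = 5 + 1/(4*(163 + z)) (C(z) = 5 + 1/(4*(z + 163)) = 5 + 1/(4*(163 + z)))
(-19189 + C(-159)) + 9800 = (-19189 + (3261 + 20*(-159))/(4*(163 - 159))) + 9800 = (-19189 + (¼)*(3261 - 3180)/4) + 9800 = (-19189 + (¼)*(¼)*81) + 9800 = (-19189 + 81/16) + 9800 = -306943/16 + 9800 = -150143/16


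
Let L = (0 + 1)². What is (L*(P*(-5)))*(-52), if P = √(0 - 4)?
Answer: 520*I ≈ 520.0*I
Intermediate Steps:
P = 2*I (P = √(-4) = 2*I ≈ 2.0*I)
L = 1 (L = 1² = 1)
(L*(P*(-5)))*(-52) = (1*((2*I)*(-5)))*(-52) = (1*(-10*I))*(-52) = -10*I*(-52) = 520*I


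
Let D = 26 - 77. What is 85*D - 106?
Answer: -4441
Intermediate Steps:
D = -51
85*D - 106 = 85*(-51) - 106 = -4335 - 106 = -4441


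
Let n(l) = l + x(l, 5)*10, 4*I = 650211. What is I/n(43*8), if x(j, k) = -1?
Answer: 650211/1336 ≈ 486.69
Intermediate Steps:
I = 650211/4 (I = (¼)*650211 = 650211/4 ≈ 1.6255e+5)
n(l) = -10 + l (n(l) = l - 1*10 = l - 10 = -10 + l)
I/n(43*8) = 650211/(4*(-10 + 43*8)) = 650211/(4*(-10 + 344)) = (650211/4)/334 = (650211/4)*(1/334) = 650211/1336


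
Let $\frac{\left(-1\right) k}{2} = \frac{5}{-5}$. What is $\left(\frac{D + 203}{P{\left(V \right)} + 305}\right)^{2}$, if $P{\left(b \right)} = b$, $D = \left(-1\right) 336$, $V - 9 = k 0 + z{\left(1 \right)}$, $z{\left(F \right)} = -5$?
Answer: $\frac{17689}{95481} \approx 0.18526$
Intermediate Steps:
$k = 2$ ($k = - 2 \frac{5}{-5} = - 2 \cdot 5 \left(- \frac{1}{5}\right) = \left(-2\right) \left(-1\right) = 2$)
$V = 4$ ($V = 9 + \left(2 \cdot 0 - 5\right) = 9 + \left(0 - 5\right) = 9 - 5 = 4$)
$D = -336$
$\left(\frac{D + 203}{P{\left(V \right)} + 305}\right)^{2} = \left(\frac{-336 + 203}{4 + 305}\right)^{2} = \left(- \frac{133}{309}\right)^{2} = \frac{17689}{95481}$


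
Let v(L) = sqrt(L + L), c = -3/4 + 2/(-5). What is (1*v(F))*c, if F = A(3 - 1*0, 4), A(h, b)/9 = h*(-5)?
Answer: -69*I*sqrt(30)/20 ≈ -18.896*I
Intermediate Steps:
c = -23/20 (c = -3*1/4 + 2*(-1/5) = -3/4 - 2/5 = -23/20 ≈ -1.1500)
A(h, b) = -45*h (A(h, b) = 9*(h*(-5)) = 9*(-5*h) = -45*h)
F = -135 (F = -45*(3 - 1*0) = -45*(3 + 0) = -45*3 = -135)
v(L) = sqrt(2)*sqrt(L) (v(L) = sqrt(2*L) = sqrt(2)*sqrt(L))
(1*v(F))*c = (1*(sqrt(2)*sqrt(-135)))*(-23/20) = (1*(sqrt(2)*(3*I*sqrt(15))))*(-23/20) = (1*(3*I*sqrt(30)))*(-23/20) = (3*I*sqrt(30))*(-23/20) = -69*I*sqrt(30)/20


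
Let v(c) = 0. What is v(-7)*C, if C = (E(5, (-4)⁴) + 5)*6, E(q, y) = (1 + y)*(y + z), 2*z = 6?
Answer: 0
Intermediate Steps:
z = 3 (z = (½)*6 = 3)
E(q, y) = (1 + y)*(3 + y) (E(q, y) = (1 + y)*(y + 3) = (1 + y)*(3 + y))
C = 399408 (C = ((3 + ((-4)⁴)² + 4*(-4)⁴) + 5)*6 = ((3 + 256² + 4*256) + 5)*6 = ((3 + 65536 + 1024) + 5)*6 = (66563 + 5)*6 = 66568*6 = 399408)
v(-7)*C = 0*399408 = 0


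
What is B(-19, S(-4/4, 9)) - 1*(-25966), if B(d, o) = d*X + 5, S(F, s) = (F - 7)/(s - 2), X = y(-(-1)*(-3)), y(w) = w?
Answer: 26028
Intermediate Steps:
X = -3 (X = -(-1)*(-3) = -1*3 = -3)
S(F, s) = (-7 + F)/(-2 + s)
B(d, o) = 5 - 3*d (B(d, o) = d*(-3) + 5 = -3*d + 5 = 5 - 3*d)
B(-19, S(-4/4, 9)) - 1*(-25966) = (5 - 3*(-19)) - 1*(-25966) = (5 + 57) + 25966 = 62 + 25966 = 26028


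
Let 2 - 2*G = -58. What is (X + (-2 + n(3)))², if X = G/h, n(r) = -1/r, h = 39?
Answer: 3721/1521 ≈ 2.4464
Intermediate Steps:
G = 30 (G = 1 - ½*(-58) = 1 + 29 = 30)
X = 10/13 (X = 30/39 = 30*(1/39) = 10/13 ≈ 0.76923)
(X + (-2 + n(3)))² = (10/13 + (-2 - 1/3))² = (10/13 + (-2 - 1*⅓))² = (10/13 + (-2 - ⅓))² = (10/13 - 7/3)² = (-61/39)² = 3721/1521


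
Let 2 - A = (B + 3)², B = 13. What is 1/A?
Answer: -1/254 ≈ -0.0039370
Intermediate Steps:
A = -254 (A = 2 - (13 + 3)² = 2 - 1*16² = 2 - 1*256 = 2 - 256 = -254)
1/A = 1/(-254) = -1/254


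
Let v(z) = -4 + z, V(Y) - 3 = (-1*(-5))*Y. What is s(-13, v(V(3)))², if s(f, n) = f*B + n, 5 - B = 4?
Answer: 1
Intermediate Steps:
B = 1 (B = 5 - 1*4 = 5 - 4 = 1)
V(Y) = 3 + 5*Y (V(Y) = 3 + (-1*(-5))*Y = 3 + 5*Y)
s(f, n) = f + n (s(f, n) = f*1 + n = f + n)
s(-13, v(V(3)))² = (-13 + (-4 + (3 + 5*3)))² = (-13 + (-4 + (3 + 15)))² = (-13 + (-4 + 18))² = (-13 + 14)² = 1² = 1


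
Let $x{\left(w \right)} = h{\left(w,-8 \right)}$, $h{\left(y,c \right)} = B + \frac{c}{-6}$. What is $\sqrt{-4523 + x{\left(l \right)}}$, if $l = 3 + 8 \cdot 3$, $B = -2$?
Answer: $\frac{i \sqrt{40713}}{3} \approx 67.258 i$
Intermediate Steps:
$h{\left(y,c \right)} = -2 - \frac{c}{6}$ ($h{\left(y,c \right)} = -2 + \frac{c}{-6} = -2 + c \left(- \frac{1}{6}\right) = -2 - \frac{c}{6}$)
$l = 27$ ($l = 3 + 24 = 27$)
$x{\left(w \right)} = - \frac{2}{3}$ ($x{\left(w \right)} = -2 - - \frac{4}{3} = -2 + \frac{4}{3} = - \frac{2}{3}$)
$\sqrt{-4523 + x{\left(l \right)}} = \sqrt{-4523 - \frac{2}{3}} = \sqrt{- \frac{13571}{3}} = \frac{i \sqrt{40713}}{3}$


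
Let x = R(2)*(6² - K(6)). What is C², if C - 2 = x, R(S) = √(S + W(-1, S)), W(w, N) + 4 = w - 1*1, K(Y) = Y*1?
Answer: -3596 + 240*I ≈ -3596.0 + 240.0*I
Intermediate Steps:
K(Y) = Y
W(w, N) = -5 + w (W(w, N) = -4 + (w - 1*1) = -4 + (w - 1) = -4 + (-1 + w) = -5 + w)
R(S) = √(-6 + S) (R(S) = √(S + (-5 - 1)) = √(S - 6) = √(-6 + S))
x = 60*I (x = √(-6 + 2)*(6² - 1*6) = √(-4)*(36 - 6) = (2*I)*30 = 60*I ≈ 60.0*I)
C = 2 + 60*I ≈ 2.0 + 60.0*I
C² = (2 + 60*I)²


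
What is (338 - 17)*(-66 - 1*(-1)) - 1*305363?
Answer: -326228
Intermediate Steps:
(338 - 17)*(-66 - 1*(-1)) - 1*305363 = 321*(-66 + 1) - 305363 = 321*(-65) - 305363 = -20865 - 305363 = -326228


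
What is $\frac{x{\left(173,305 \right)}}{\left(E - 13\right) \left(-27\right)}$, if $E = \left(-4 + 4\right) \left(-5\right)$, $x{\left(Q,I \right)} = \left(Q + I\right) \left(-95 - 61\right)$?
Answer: $- \frac{1912}{9} \approx -212.44$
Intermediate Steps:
$x{\left(Q,I \right)} = - 156 I - 156 Q$ ($x{\left(Q,I \right)} = \left(I + Q\right) \left(-156\right) = - 156 I - 156 Q$)
$E = 0$ ($E = 0 \left(-5\right) = 0$)
$\frac{x{\left(173,305 \right)}}{\left(E - 13\right) \left(-27\right)} = \frac{\left(-156\right) 305 - 26988}{\left(0 - 13\right) \left(-27\right)} = \frac{-47580 - 26988}{\left(-13\right) \left(-27\right)} = - \frac{74568}{351} = \left(-74568\right) \frac{1}{351} = - \frac{1912}{9}$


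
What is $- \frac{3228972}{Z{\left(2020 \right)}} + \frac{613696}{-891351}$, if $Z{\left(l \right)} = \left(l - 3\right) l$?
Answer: $- \frac{1344638395453}{907916758335} \approx -1.481$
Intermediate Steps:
$Z{\left(l \right)} = l \left(-3 + l\right)$ ($Z{\left(l \right)} = \left(-3 + l\right) l = l \left(-3 + l\right)$)
$- \frac{3228972}{Z{\left(2020 \right)}} + \frac{613696}{-891351} = - \frac{3228972}{2020 \left(-3 + 2020\right)} + \frac{613696}{-891351} = - \frac{3228972}{2020 \cdot 2017} + 613696 \left(- \frac{1}{891351}\right) = - \frac{3228972}{4074340} - \frac{613696}{891351} = \left(-3228972\right) \frac{1}{4074340} - \frac{613696}{891351} = - \frac{807243}{1018585} - \frac{613696}{891351} = - \frac{1344638395453}{907916758335}$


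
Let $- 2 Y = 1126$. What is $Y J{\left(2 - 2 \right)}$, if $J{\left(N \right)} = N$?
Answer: $0$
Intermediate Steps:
$Y = -563$ ($Y = \left(- \frac{1}{2}\right) 1126 = -563$)
$Y J{\left(2 - 2 \right)} = - 563 \left(2 - 2\right) = \left(-563\right) 0 = 0$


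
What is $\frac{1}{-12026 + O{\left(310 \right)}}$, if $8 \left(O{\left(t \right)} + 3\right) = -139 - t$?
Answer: $- \frac{8}{96681} \approx -8.2746 \cdot 10^{-5}$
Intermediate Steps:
$O{\left(t \right)} = - \frac{163}{8} - \frac{t}{8}$ ($O{\left(t \right)} = -3 + \frac{-139 - t}{8} = -3 - \left(\frac{139}{8} + \frac{t}{8}\right) = - \frac{163}{8} - \frac{t}{8}$)
$\frac{1}{-12026 + O{\left(310 \right)}} = \frac{1}{-12026 - \frac{473}{8}} = \frac{1}{- \frac{96681}{8}} = - \frac{8}{96681}$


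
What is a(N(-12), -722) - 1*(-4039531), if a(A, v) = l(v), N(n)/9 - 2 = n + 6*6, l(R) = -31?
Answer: 4039500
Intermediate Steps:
N(n) = 342 + 9*n (N(n) = 18 + 9*(n + 6*6) = 18 + 9*(n + 36) = 18 + 9*(36 + n) = 18 + (324 + 9*n) = 342 + 9*n)
a(A, v) = -31
a(N(-12), -722) - 1*(-4039531) = -31 - 1*(-4039531) = -31 + 4039531 = 4039500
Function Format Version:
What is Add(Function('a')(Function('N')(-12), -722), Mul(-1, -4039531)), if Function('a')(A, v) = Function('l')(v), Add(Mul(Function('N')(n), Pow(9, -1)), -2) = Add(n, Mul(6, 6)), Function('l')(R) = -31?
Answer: 4039500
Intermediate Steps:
Function('N')(n) = Add(342, Mul(9, n)) (Function('N')(n) = Add(18, Mul(9, Add(n, Mul(6, 6)))) = Add(18, Mul(9, Add(n, 36))) = Add(18, Mul(9, Add(36, n))) = Add(18, Add(324, Mul(9, n))) = Add(342, Mul(9, n)))
Function('a')(A, v) = -31
Add(Function('a')(Function('N')(-12), -722), Mul(-1, -4039531)) = Add(-31, Mul(-1, -4039531)) = Add(-31, 4039531) = 4039500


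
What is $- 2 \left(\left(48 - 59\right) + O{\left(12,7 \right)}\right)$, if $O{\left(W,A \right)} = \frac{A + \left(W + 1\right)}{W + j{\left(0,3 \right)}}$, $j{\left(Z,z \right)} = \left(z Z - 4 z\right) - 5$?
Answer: $30$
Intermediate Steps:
$j{\left(Z,z \right)} = -5 - 4 z + Z z$ ($j{\left(Z,z \right)} = \left(Z z - 4 z\right) - 5 = \left(- 4 z + Z z\right) - 5 = -5 - 4 z + Z z$)
$O{\left(W,A \right)} = \frac{1 + A + W}{-17 + W}$ ($O{\left(W,A \right)} = \frac{A + \left(W + 1\right)}{W - 17} = \frac{A + \left(1 + W\right)}{W - 17} = \frac{1 + A + W}{W - 17} = \frac{1 + A + W}{-17 + W}$)
$- 2 \left(\left(48 - 59\right) + O{\left(12,7 \right)}\right) = - 2 \left(\left(48 - 59\right) + \frac{1 + 7 + 12}{-17 + 12}\right) = - 2 \left(-11 + \frac{1}{-5} \cdot 20\right) = - 2 \left(-11 - 4\right) = \left(-2\right) \left(-15\right) = 30$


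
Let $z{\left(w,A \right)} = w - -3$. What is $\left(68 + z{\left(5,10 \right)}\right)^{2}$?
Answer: $5776$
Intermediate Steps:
$z{\left(w,A \right)} = 3 + w$ ($z{\left(w,A \right)} = w + 3 = 3 + w$)
$\left(68 + z{\left(5,10 \right)}\right)^{2} = \left(68 + \left(3 + 5\right)\right)^{2} = \left(68 + 8\right)^{2} = 76^{2} = 5776$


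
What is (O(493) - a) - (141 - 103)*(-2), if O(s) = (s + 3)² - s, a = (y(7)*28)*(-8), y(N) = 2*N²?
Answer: 267551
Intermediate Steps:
a = -21952 (a = ((2*7²)*28)*(-8) = ((2*49)*28)*(-8) = (98*28)*(-8) = 2744*(-8) = -21952)
O(s) = (3 + s)² - s
(O(493) - a) - (141 - 103)*(-2) = (((3 + 493)² - 1*493) - 1*(-21952)) - (141 - 103)*(-2) = ((496² - 493) + 21952) - 38*(-2) = ((246016 - 493) + 21952) - 1*(-76) = (245523 + 21952) + 76 = 267475 + 76 = 267551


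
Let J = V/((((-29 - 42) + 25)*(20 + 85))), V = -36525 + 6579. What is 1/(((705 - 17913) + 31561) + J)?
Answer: 5/71796 ≈ 6.9642e-5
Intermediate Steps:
V = -29946
J = 31/5 (J = -29946*1/((20 + 85)*((-29 - 42) + 25)) = -29946*1/(105*(-71 + 25)) = -29946/((-46*105)) = -29946/(-4830) = -29946*(-1/4830) = 31/5 ≈ 6.2000)
1/(((705 - 17913) + 31561) + J) = 1/(((705 - 17913) + 31561) + 31/5) = 1/((-17208 + 31561) + 31/5) = 1/(14353 + 31/5) = 1/(71796/5) = 5/71796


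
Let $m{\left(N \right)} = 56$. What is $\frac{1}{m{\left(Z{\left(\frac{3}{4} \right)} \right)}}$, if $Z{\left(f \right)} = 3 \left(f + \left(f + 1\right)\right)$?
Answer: $\frac{1}{56} \approx 0.017857$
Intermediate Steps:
$Z{\left(f \right)} = 3 + 6 f$ ($Z{\left(f \right)} = 3 \left(f + \left(1 + f\right)\right) = 3 \left(1 + 2 f\right) = 3 + 6 f$)
$\frac{1}{m{\left(Z{\left(\frac{3}{4} \right)} \right)}} = \frac{1}{56}$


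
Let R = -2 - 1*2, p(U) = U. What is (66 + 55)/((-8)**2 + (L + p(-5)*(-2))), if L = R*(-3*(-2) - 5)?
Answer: 121/70 ≈ 1.7286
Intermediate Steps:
R = -4 (R = -2 - 2 = -4)
L = -4 (L = -4*(-3*(-2) - 5) = -4*(6 - 5) = -4*1 = -4)
(66 + 55)/((-8)**2 + (L + p(-5)*(-2))) = (66 + 55)/((-8)**2 + (-4 - 5*(-2))) = 121/(64 + (-4 + 10)) = 121/(64 + 6) = 121/70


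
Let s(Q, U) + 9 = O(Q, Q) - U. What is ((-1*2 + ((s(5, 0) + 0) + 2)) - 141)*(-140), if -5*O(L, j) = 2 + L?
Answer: 21196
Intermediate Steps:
O(L, j) = -2/5 - L/5 (O(L, j) = -(2 + L)/5 = -2/5 - L/5)
s(Q, U) = -47/5 - U - Q/5 (s(Q, U) = -9 + ((-2/5 - Q/5) - U) = -9 + (-2/5 - U - Q/5) = -47/5 - U - Q/5)
((-1*2 + ((s(5, 0) + 0) + 2)) - 141)*(-140) = ((-1*2 + (((-47/5 - 1*0 - 1/5*5) + 0) + 2)) - 141)*(-140) = ((-2 + (((-47/5 + 0 - 1) + 0) + 2)) - 141)*(-140) = ((-2 + ((-52/5 + 0) + 2)) - 141)*(-140) = ((-2 + (-52/5 + 2)) - 141)*(-140) = ((-2 - 42/5) - 141)*(-140) = (-52/5 - 141)*(-140) = -757/5*(-140) = 21196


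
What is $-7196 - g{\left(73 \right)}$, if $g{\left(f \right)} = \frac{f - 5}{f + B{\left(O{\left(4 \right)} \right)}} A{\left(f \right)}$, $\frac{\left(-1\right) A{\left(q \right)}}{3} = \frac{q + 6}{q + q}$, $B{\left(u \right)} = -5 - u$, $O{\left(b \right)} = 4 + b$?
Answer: $- \frac{5251737}{730} \approx -7194.2$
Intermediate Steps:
$A{\left(q \right)} = - \frac{3 \left(6 + q\right)}{2 q}$ ($A{\left(q \right)} = - 3 \frac{q + 6}{q + q} = - 3 \frac{6 + q}{2 q} = - \frac{3 \left(6 + q\right)}{2 q}$)
$g{\left(f \right)} = \frac{\left(-5 + f\right) \left(- \frac{3}{2} - \frac{9}{f}\right)}{-13 + f}$ ($g{\left(f \right)} = \frac{f - 5}{f - 13} \left(- \frac{3}{2} - \frac{9}{f}\right) = \frac{-5 + f}{f - 13} \left(- \frac{3}{2} - \frac{9}{f}\right) = \frac{-5 + f}{-13 + f} \left(- \frac{3}{2} - \frac{9}{f}\right) = \frac{\left(-5 + f\right) \left(- \frac{3}{2} - \frac{9}{f}\right)}{-13 + f}$)
$-7196 - g{\left(73 \right)} = -7196 - - \frac{3 \left(-5 + 73\right) \left(6 + 73\right)}{2 \cdot 73 \left(-13 + 73\right)} = -7196 - \left(- \frac{3}{2}\right) \frac{1}{73} \cdot \frac{1}{60} \cdot 68 \cdot 79 = -7196 - - \frac{1343}{730} = -7196 + \frac{1343}{730} = - \frac{5251737}{730}$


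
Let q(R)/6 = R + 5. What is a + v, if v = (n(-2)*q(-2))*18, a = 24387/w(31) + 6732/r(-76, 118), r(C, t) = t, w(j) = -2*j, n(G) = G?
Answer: -3600525/3658 ≈ -984.29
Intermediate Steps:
q(R) = 30 + 6*R (q(R) = 6*(R + 5) = 6*(5 + R) = 30 + 6*R)
a = -1230141/3658 (a = 24387/((-2*31)) + 6732/118 = 24387/(-62) + 6732*(1/118) = 24387*(-1/62) + 3366/59 = -24387/62 + 3366/59 = -1230141/3658 ≈ -336.29)
v = -648 (v = -2*(30 + 6*(-2))*18 = -2*(30 - 12)*18 = -2*18*18 = -36*18 = -648)
a + v = -1230141/3658 - 648 = -3600525/3658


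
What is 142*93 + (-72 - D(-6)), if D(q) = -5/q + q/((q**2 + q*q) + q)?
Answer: 866795/66 ≈ 13133.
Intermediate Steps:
D(q) = -5/q + q/(q + 2*q**2) (D(q) = -5/q + q/((q**2 + q**2) + q) = -5/q + q/(2*q**2 + q) = -5/q + q/(q + 2*q**2))
142*93 + (-72 - D(-6)) = 142*93 + (-72 - (-5 - 9*(-6))/((-6)*(1 + 2*(-6)))) = 13206 + (-72 - (-1)*(-5 + 54)/(6*(1 - 12))) = 13206 + (-72 - (-1)*49/(6*(-11))) = 13206 + (-72 - (-1)*(-1)*49/(6*11)) = 13206 + (-72 - 1*49/66) = 13206 + (-72 - 49/66) = 13206 - 4801/66 = 866795/66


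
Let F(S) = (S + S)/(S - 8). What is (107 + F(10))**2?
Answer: 13689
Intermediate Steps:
F(S) = 2*S/(-8 + S) (F(S) = (2*S)/(-8 + S) = 2*S/(-8 + S))
(107 + F(10))**2 = (107 + 2*10/(-8 + 10))**2 = (107 + 2*10/2)**2 = (107 + 2*10*(1/2))**2 = (107 + 10)**2 = 117**2 = 13689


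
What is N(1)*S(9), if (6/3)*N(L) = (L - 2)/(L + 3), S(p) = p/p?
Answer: -⅛ ≈ -0.12500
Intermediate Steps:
S(p) = 1
N(L) = (-2 + L)/(2*(3 + L)) (N(L) = ((L - 2)/(L + 3))/2 = ((-2 + L)/(3 + L))/2 = (-2 + L)/(2*(3 + L)))
N(1)*S(9) = ((-2 + 1)/(2*(3 + 1)))*1 = ((½)*(-1)/4)*1 = ((½)*(¼)*(-1))*1 = -⅛*1 = -⅛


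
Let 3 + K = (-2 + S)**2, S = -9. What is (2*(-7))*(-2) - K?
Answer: -90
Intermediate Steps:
K = 118 (K = -3 + (-2 - 9)**2 = -3 + (-11)**2 = -3 + 121 = 118)
(2*(-7))*(-2) - K = (2*(-7))*(-2) - 1*118 = -14*(-2) - 118 = 28 - 118 = -90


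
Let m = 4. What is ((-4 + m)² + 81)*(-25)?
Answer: -2025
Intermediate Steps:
((-4 + m)² + 81)*(-25) = ((-4 + 4)² + 81)*(-25) = (0² + 81)*(-25) = (0 + 81)*(-25) = 81*(-25) = -2025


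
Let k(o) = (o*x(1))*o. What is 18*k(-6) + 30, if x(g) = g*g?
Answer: 678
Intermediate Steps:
x(g) = g²
k(o) = o² (k(o) = (o*1²)*o = (o*1)*o = o*o = o²)
18*k(-6) + 30 = 18*(-6)² + 30 = 18*36 + 30 = 648 + 30 = 678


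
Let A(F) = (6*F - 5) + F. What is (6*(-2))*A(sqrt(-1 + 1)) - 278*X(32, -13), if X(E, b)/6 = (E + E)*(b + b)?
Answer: 2775612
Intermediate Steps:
A(F) = -5 + 7*F (A(F) = (-5 + 6*F) + F = -5 + 7*F)
X(E, b) = 24*E*b (X(E, b) = 6*((E + E)*(b + b)) = 6*((2*E)*(2*b)) = 6*(4*E*b) = 24*E*b)
(6*(-2))*A(sqrt(-1 + 1)) - 278*X(32, -13) = (6*(-2))*(-5 + 7*sqrt(-1 + 1)) - 6672*32*(-13) = -12*(-5 + 7*sqrt(0)) - 278*(-9984) = -12*(-5 + 7*0) + 2775552 = -12*(-5 + 0) + 2775552 = -12*(-5) + 2775552 = 60 + 2775552 = 2775612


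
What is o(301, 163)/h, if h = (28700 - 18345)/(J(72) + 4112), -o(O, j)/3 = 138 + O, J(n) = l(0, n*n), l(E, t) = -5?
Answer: -5408919/10355 ≈ -522.35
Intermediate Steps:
J(n) = -5
o(O, j) = -414 - 3*O (o(O, j) = -3*(138 + O) = -414 - 3*O)
h = 10355/4107 (h = (28700 - 18345)/(-5 + 4112) = 10355/4107 ≈ 2.5213)
o(301, 163)/h = (-414 - 3*301)/(10355/4107) = (-414 - 903)*(4107/10355) = -1317*4107/10355 = -5408919/10355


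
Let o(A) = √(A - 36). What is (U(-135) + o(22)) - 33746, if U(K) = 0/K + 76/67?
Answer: -2260906/67 + I*√14 ≈ -33745.0 + 3.7417*I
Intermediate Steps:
o(A) = √(-36 + A)
U(K) = 76/67 (U(K) = 0 + 76*(1/67) = 0 + 76/67 = 76/67)
(U(-135) + o(22)) - 33746 = (76/67 + √(-36 + 22)) - 33746 = (76/67 + √(-14)) - 33746 = (76/67 + I*√14) - 33746 = -2260906/67 + I*√14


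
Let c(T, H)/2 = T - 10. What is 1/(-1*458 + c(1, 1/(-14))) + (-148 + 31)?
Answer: -55693/476 ≈ -117.00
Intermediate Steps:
c(T, H) = -20 + 2*T (c(T, H) = 2*(T - 10) = 2*(-10 + T) = -20 + 2*T)
1/(-1*458 + c(1, 1/(-14))) + (-148 + 31) = 1/(-1*458 + (-20 + 2*1)) + (-148 + 31) = 1/(-458 + (-20 + 2)) - 117 = 1/(-458 - 18) - 117 = 1/(-476) - 117 = -1/476 - 117 = -55693/476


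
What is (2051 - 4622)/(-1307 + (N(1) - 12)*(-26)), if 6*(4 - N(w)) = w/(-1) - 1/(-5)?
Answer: 38565/16537 ≈ 2.3320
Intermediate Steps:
N(w) = 119/30 + w/6 (N(w) = 4 - (w/(-1) - 1/(-5))/6 = 4 - (w*(-1) - 1*(-⅕))/6 = 4 - (-w + ⅕)/6 = 4 - (⅕ - w)/6 = 4 + (-1/30 + w/6) = 119/30 + w/6)
(2051 - 4622)/(-1307 + (N(1) - 12)*(-26)) = (2051 - 4622)/(-1307 + ((119/30 + (⅙)*1) - 12)*(-26)) = -2571/(-1307 + ((119/30 + ⅙) - 12)*(-26)) = -2571/(-1307 + (62/15 - 12)*(-26)) = -2571/(-1307 - 118/15*(-26)) = -2571/(-1307 + 3068/15) = -2571/(-16537/15) = -2571*(-15/16537) = 38565/16537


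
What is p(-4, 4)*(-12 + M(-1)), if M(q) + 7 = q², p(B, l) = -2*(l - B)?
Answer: 288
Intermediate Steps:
p(B, l) = -2*l + 2*B
M(q) = -7 + q²
p(-4, 4)*(-12 + M(-1)) = (-2*4 + 2*(-4))*(-12 + (-7 + (-1)²)) = (-8 - 8)*(-12 + (-7 + 1)) = -16*(-12 - 6) = -16*(-18) = 288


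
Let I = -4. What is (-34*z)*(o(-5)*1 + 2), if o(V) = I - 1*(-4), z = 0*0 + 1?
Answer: -68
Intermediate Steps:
z = 1 (z = 0 + 1 = 1)
o(V) = 0 (o(V) = -4 - 1*(-4) = -4 + 4 = 0)
(-34*z)*(o(-5)*1 + 2) = (-34*1)*(0*1 + 2) = -34*(0 + 2) = -34*2 = -68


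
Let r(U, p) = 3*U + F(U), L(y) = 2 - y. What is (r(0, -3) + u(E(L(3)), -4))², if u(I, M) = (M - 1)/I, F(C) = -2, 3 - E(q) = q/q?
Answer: 81/4 ≈ 20.250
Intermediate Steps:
E(q) = 2 (E(q) = 3 - q/q = 3 - 1*1 = 3 - 1 = 2)
u(I, M) = (-1 + M)/I
r(U, p) = -2 + 3*U (r(U, p) = 3*U - 2 = -2 + 3*U)
(r(0, -3) + u(E(L(3)), -4))² = ((-2 + 3*0) + (-1 - 4)/2)² = ((-2 + 0) + (½)*(-5))² = (-2 - 5/2)² = (-9/2)² = 81/4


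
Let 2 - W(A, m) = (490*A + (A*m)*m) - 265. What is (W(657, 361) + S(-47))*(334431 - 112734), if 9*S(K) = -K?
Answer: -19053206566569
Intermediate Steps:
W(A, m) = 267 - 490*A - A*m**2 (W(A, m) = 2 - ((490*A + (A*m)*m) - 265) = 2 - ((490*A + A*m**2) - 265) = 2 - (-265 + 490*A + A*m**2) = 2 + (265 - 490*A - A*m**2) = 267 - 490*A - A*m**2)
S(K) = -K/9 (S(K) = (-K)/9 = -K/9)
(W(657, 361) + S(-47))*(334431 - 112734) = ((267 - 490*657 - 1*657*361**2) - 1/9*(-47))*(334431 - 112734) = ((267 - 321930 - 1*657*130321) + 47/9)*221697 = ((267 - 321930 - 85620897) + 47/9)*221697 = (-85942560 + 47/9)*221697 = -773482993/9*221697 = -19053206566569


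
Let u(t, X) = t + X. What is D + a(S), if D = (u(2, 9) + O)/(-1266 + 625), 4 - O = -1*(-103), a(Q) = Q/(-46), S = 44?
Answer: -12078/14743 ≈ -0.81924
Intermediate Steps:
a(Q) = -Q/46 (a(Q) = Q*(-1/46) = -Q/46)
u(t, X) = X + t
O = -99 (O = 4 - (-1)*(-103) = 4 - 1*103 = 4 - 103 = -99)
D = 88/641 (D = ((9 + 2) - 99)/(-1266 + 625) = (11 - 99)/(-641) = -88*(-1/641) = 88/641 ≈ 0.13729)
D + a(S) = 88/641 - 1/46*44 = 88/641 - 22/23 = -12078/14743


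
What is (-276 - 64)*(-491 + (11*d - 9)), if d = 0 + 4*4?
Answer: 110160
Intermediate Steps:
d = 16 (d = 0 + 16 = 16)
(-276 - 64)*(-491 + (11*d - 9)) = (-276 - 64)*(-491 + (11*16 - 9)) = -340*(-491 + (176 - 9)) = -340*(-491 + 167) = -340*(-324) = 110160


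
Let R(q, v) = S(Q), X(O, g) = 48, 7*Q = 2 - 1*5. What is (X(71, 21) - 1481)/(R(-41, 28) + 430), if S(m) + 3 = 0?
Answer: -1433/427 ≈ -3.3560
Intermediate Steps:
Q = -3/7 (Q = (2 - 1*5)/7 = (2 - 5)/7 = (⅐)*(-3) = -3/7 ≈ -0.42857)
S(m) = -3 (S(m) = -3 + 0 = -3)
R(q, v) = -3
(X(71, 21) - 1481)/(R(-41, 28) + 430) = (48 - 1481)/(-3 + 430) = -1433/427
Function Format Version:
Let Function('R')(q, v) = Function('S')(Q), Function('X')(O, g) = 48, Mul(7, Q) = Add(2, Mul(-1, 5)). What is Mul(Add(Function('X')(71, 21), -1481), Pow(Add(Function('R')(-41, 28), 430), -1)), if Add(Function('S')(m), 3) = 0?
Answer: Rational(-1433, 427) ≈ -3.3560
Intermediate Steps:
Q = Rational(-3, 7) (Q = Mul(Rational(1, 7), Add(2, Mul(-1, 5))) = Mul(Rational(1, 7), Add(2, -5)) = Mul(Rational(1, 7), -3) = Rational(-3, 7) ≈ -0.42857)
Function('S')(m) = -3 (Function('S')(m) = Add(-3, 0) = -3)
Function('R')(q, v) = -3
Mul(Add(Function('X')(71, 21), -1481), Pow(Add(Function('R')(-41, 28), 430), -1)) = Mul(Add(48, -1481), Pow(Add(-3, 430), -1)) = Mul(-1433, Pow(427, -1)) = Mul(-1433, Rational(1, 427)) = Rational(-1433, 427)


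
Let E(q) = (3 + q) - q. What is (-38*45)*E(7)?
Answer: -5130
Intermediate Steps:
E(q) = 3
(-38*45)*E(7) = -38*45*3 = -1710*3 = -5130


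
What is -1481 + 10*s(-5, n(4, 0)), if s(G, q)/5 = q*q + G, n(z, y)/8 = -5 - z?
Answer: 257469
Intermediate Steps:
n(z, y) = -40 - 8*z (n(z, y) = 8*(-5 - z) = -40 - 8*z)
s(G, q) = 5*G + 5*q² (s(G, q) = 5*(q*q + G) = 5*(q² + G) = 5*(G + q²) = 5*G + 5*q²)
-1481 + 10*s(-5, n(4, 0)) = -1481 + 10*(5*(-5) + 5*(-40 - 8*4)²) = -1481 + 10*(-25 + 5*(-40 - 32)²) = -1481 + 10*(-25 + 5*(-72)²) = -1481 + 10*(-25 + 5*5184) = -1481 + 10*(-25 + 25920) = -1481 + 10*25895 = -1481 + 258950 = 257469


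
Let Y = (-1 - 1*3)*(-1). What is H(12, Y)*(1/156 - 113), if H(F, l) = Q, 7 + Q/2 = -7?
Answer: 123389/39 ≈ 3163.8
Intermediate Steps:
Y = 4 (Y = (-1 - 3)*(-1) = -4*(-1) = 4)
Q = -28 (Q = -14 + 2*(-7) = -14 - 14 = -28)
H(F, l) = -28
H(12, Y)*(1/156 - 113) = -28*(1/156 - 113) = -28*(-17627/156) = 123389/39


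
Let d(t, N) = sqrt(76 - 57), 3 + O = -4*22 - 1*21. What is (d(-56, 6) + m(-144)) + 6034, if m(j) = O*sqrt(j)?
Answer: 6034 + sqrt(19) - 1344*I ≈ 6038.4 - 1344.0*I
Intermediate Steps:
O = -112 (O = -3 + (-4*22 - 1*21) = -3 + (-88 - 21) = -3 - 109 = -112)
d(t, N) = sqrt(19)
m(j) = -112*sqrt(j)
(d(-56, 6) + m(-144)) + 6034 = (sqrt(19) - 1344*I) + 6034 = 6034 + sqrt(19) - 1344*I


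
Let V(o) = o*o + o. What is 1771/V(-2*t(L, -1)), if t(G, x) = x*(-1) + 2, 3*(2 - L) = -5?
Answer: 1771/30 ≈ 59.033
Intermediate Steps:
L = 11/3 (L = 2 - ⅓*(-5) = 2 + 5/3 = 11/3 ≈ 3.6667)
t(G, x) = 2 - x (t(G, x) = -x + 2 = 2 - x)
V(o) = o + o² (V(o) = o² + o = o + o²)
1771/V(-2*t(L, -1)) = 1771/(((-2*(2 - 1*(-1)))*(1 - 2*(2 - 1*(-1))))) = 1771/(((-2*(2 + 1))*(1 - 2*(2 + 1)))) = 1771/(((-2*3)*(1 - 2*3))) = 1771/((-6*(1 - 6))) = 1771/((-6*(-5))) = 1771/30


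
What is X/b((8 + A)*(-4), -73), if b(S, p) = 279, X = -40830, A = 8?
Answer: -13610/93 ≈ -146.34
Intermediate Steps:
X/b((8 + A)*(-4), -73) = -40830/279 = -40830*1/279 = -13610/93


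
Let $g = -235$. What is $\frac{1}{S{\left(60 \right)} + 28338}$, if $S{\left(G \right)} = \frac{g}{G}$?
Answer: $\frac{12}{340009} \approx 3.5293 \cdot 10^{-5}$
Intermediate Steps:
$S{\left(G \right)} = - \frac{235}{G}$
$\frac{1}{S{\left(60 \right)} + 28338} = \frac{1}{- \frac{235}{60} + 28338} = \frac{1}{\left(-235\right) \frac{1}{60} + 28338} = \frac{1}{- \frac{47}{12} + 28338} = \frac{1}{\frac{340009}{12}} = \frac{12}{340009}$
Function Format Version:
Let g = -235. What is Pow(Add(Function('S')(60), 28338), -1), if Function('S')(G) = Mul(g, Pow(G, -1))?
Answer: Rational(12, 340009) ≈ 3.5293e-5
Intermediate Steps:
Function('S')(G) = Mul(-235, Pow(G, -1))
Pow(Add(Function('S')(60), 28338), -1) = Pow(Add(Mul(-235, Pow(60, -1)), 28338), -1) = Pow(Add(Mul(-235, Rational(1, 60)), 28338), -1) = Pow(Add(Rational(-47, 12), 28338), -1) = Pow(Rational(340009, 12), -1) = Rational(12, 340009)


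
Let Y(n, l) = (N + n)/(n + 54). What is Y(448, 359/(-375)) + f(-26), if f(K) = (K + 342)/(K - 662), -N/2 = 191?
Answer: -14153/43172 ≈ -0.32783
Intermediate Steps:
N = -382 (N = -2*191 = -382)
Y(n, l) = (-382 + n)/(54 + n) (Y(n, l) = (-382 + n)/(n + 54) = (-382 + n)/(54 + n))
f(K) = (342 + K)/(-662 + K)
Y(448, 359/(-375)) + f(-26) = (-382 + 448)/(54 + 448) + (342 - 26)/(-662 - 26) = 66/502 + 316/(-688) = (1/502)*66 - 1/688*316 = 33/251 - 79/172 = -14153/43172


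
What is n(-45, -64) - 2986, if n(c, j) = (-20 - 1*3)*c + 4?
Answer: -1947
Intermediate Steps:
n(c, j) = 4 - 23*c (n(c, j) = (-20 - 3)*c + 4 = -23*c + 4 = 4 - 23*c)
n(-45, -64) - 2986 = (4 - 23*(-45)) - 2986 = (4 + 1035) - 2986 = 1039 - 2986 = -1947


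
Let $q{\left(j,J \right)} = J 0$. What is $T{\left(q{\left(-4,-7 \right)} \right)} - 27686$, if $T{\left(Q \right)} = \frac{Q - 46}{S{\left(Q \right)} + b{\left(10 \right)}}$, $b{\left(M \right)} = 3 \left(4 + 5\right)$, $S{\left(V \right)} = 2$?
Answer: $- \frac{802940}{29} \approx -27688.0$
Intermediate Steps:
$q{\left(j,J \right)} = 0$
$b{\left(M \right)} = 27$ ($b{\left(M \right)} = 3 \cdot 9 = 27$)
$T{\left(Q \right)} = - \frac{46}{29} + \frac{Q}{29}$ ($T{\left(Q \right)} = \frac{Q - 46}{2 + 27} = \frac{-46 + Q}{29} = \left(-46 + Q\right) \frac{1}{29} = - \frac{46}{29} + \frac{Q}{29}$)
$T{\left(q{\left(-4,-7 \right)} \right)} - 27686 = \left(- \frac{46}{29} + \frac{1}{29} \cdot 0\right) - 27686 = \left(- \frac{46}{29} + 0\right) - 27686 = - \frac{46}{29} - 27686 = - \frac{802940}{29}$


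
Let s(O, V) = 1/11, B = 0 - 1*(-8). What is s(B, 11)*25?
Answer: 25/11 ≈ 2.2727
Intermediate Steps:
B = 8 (B = 0 + 8 = 8)
s(O, V) = 1/11
s(B, 11)*25 = (1/11)*25 = 25/11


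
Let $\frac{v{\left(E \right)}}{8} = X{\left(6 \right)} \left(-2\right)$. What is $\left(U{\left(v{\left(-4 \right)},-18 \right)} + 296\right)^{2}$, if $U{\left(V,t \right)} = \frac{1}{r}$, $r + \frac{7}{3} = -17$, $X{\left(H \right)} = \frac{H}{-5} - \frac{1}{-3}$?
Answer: $\frac{294637225}{3364} \approx 87585.0$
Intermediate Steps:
$X{\left(H \right)} = \frac{1}{3} - \frac{H}{5}$ ($X{\left(H \right)} = H \left(- \frac{1}{5}\right) - - \frac{1}{3} = - \frac{H}{5} + \frac{1}{3} = \frac{1}{3} - \frac{H}{5}$)
$r = - \frac{58}{3}$ ($r = - \frac{7}{3} - 17 = - \frac{58}{3} \approx -19.333$)
$v{\left(E \right)} = \frac{208}{15}$ ($v{\left(E \right)} = 8 \left(\frac{1}{3} - \frac{6}{5}\right) \left(-2\right) = 8 \left(\left(- \frac{13}{15}\right) \left(-2\right)\right) = 8 \cdot \frac{26}{15} = \frac{208}{15}$)
$U{\left(V,t \right)} = - \frac{3}{58}$ ($U{\left(V,t \right)} = \frac{1}{- \frac{58}{3}} = - \frac{3}{58}$)
$\left(U{\left(v{\left(-4 \right)},-18 \right)} + 296\right)^{2} = \left(- \frac{3}{58} + 296\right)^{2} = \left(\frac{17165}{58}\right)^{2} = \frac{294637225}{3364}$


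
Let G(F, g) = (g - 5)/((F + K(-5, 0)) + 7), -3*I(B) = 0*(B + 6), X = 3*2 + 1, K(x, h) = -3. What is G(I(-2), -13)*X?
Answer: -63/2 ≈ -31.500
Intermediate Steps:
X = 7 (X = 6 + 1 = 7)
I(B) = 0 (I(B) = -0*(B + 6) = -0*(6 + B) = -1/3*0 = 0)
G(F, g) = (-5 + g)/(4 + F) (G(F, g) = (g - 5)/((F - 3) + 7) = (-5 + g)/((-3 + F) + 7) = (-5 + g)/(4 + F))
G(I(-2), -13)*X = ((-5 - 13)/(4 + 0))*7 = (-18/4)*7 = ((1/4)*(-18))*7 = -9/2*7 = -63/2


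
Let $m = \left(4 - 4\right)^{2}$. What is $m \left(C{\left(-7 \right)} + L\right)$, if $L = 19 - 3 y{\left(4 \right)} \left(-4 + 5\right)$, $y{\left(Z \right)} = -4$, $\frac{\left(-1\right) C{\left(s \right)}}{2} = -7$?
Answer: $0$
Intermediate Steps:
$C{\left(s \right)} = 14$ ($C{\left(s \right)} = \left(-2\right) \left(-7\right) = 14$)
$L = 31$ ($L = 19 - 3 \left(-4\right) \left(-4 + 5\right) = 19 - \left(-12\right) 1 = 19 - -12 = 19 + 12 = 31$)
$m = 0$ ($m = 0^{2} = 0$)
$m \left(C{\left(-7 \right)} + L\right) = 0 \left(14 + 31\right) = 0 \cdot 45 = 0$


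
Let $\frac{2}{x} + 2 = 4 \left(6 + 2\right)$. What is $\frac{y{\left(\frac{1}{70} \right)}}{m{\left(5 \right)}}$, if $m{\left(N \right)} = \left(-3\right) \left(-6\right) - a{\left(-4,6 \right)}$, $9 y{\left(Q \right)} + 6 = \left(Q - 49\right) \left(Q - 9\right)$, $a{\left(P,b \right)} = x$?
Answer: $\frac{709147}{263620} \approx 2.69$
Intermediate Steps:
$x = \frac{1}{15}$ ($x = \frac{2}{-2 + 4 \left(6 + 2\right)} = \frac{2}{-2 + 4 \cdot 8} = \frac{2}{-2 + 32} = \frac{2}{30} = 2 \cdot \frac{1}{30} = \frac{1}{15} \approx 0.066667$)
$a{\left(P,b \right)} = \frac{1}{15}$
$y{\left(Q \right)} = - \frac{2}{3} + \frac{\left(-49 + Q\right) \left(-9 + Q\right)}{9}$ ($y{\left(Q \right)} = - \frac{2}{3} + \frac{\left(Q - 49\right) \left(Q - 9\right)}{9} = - \frac{2}{3} + \frac{\left(-49 + Q\right) \left(-9 + Q\right)}{9}$)
$m{\left(N \right)} = \frac{269}{15}$ ($m{\left(N \right)} = \left(-3\right) \left(-6\right) - \frac{1}{15} = 18 - \frac{1}{15} = \frac{269}{15}$)
$\frac{y{\left(\frac{1}{70} \right)}}{m{\left(5 \right)}} = \frac{\frac{145}{3} - \frac{58}{9 \cdot 70} + \frac{\left(\frac{1}{70}\right)^{2}}{9}}{\frac{269}{15}} = \left(\frac{145}{3} - \frac{29}{315} + \frac{1}{9 \cdot 4900}\right) \frac{15}{269} = \left(\frac{145}{3} - \frac{29}{315} + \frac{1}{9} \cdot \frac{1}{4900}\right) \frac{15}{269} = \left(\frac{145}{3} - \frac{29}{315} + \frac{1}{44100}\right) \frac{15}{269} = \frac{709147}{14700} \cdot \frac{15}{269} = \frac{709147}{263620}$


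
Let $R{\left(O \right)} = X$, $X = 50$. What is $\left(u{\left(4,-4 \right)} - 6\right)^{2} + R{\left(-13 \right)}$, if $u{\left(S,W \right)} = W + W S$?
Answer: $726$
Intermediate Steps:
$u{\left(S,W \right)} = W + S W$
$R{\left(O \right)} = 50$
$\left(u{\left(4,-4 \right)} - 6\right)^{2} + R{\left(-13 \right)} = \left(- 4 \left(1 + 4\right) - 6\right)^{2} + 50 = \left(\left(-4\right) 5 - 6\right)^{2} + 50 = \left(-20 - 6\right)^{2} + 50 = \left(-26\right)^{2} + 50 = 676 + 50 = 726$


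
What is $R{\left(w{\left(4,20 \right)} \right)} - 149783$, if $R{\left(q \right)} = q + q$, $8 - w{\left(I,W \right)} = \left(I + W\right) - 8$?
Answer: $-149799$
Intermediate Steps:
$w{\left(I,W \right)} = 16 - I - W$ ($w{\left(I,W \right)} = 8 - \left(\left(I + W\right) - 8\right) = 8 - \left(-8 + I + W\right) = 16 - I - W$)
$R{\left(q \right)} = 2 q$
$R{\left(w{\left(4,20 \right)} \right)} - 149783 = 2 \left(16 - 4 - 20\right) - 149783 = 2 \left(-8\right) - 149783 = -16 - 149783 = -149799$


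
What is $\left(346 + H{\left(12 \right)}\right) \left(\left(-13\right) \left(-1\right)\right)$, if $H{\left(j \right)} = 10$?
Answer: $4628$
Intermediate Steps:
$\left(346 + H{\left(12 \right)}\right) \left(\left(-13\right) \left(-1\right)\right) = \left(346 + 10\right) \left(\left(-13\right) \left(-1\right)\right) = 356 \cdot 13 = 4628$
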